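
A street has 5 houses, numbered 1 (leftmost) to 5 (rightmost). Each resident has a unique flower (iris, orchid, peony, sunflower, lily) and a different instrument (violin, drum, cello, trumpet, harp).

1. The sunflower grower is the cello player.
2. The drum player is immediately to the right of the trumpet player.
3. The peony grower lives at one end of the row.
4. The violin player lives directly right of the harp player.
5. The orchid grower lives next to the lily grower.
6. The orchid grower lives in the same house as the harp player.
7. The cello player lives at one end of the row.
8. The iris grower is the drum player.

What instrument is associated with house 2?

drum

The peony grower is narrowed to house 1 or 5; consider each.
Placing it in house 5 leads to a contradiction, so it's in house 1.
House 5's flower must be sunflower (nothing else left).
The cello player is in house 5 (clue 1).
House 1 instrument: only trumpet fits.
Clue 2 places the drum player in house 2.
From clue 8, the iris grower must be in house 2.
So house 3 gets orchid for flower.
The only flower still possible for house 4 is lily.
House 3's instrument must be harp (nothing else left).
House 4's instrument must be violin (nothing else left).
So: house 1 = peony/trumpet, house 2 = iris/drum, house 3 = orchid/harp, house 4 = lily/violin, house 5 = sunflower/cello.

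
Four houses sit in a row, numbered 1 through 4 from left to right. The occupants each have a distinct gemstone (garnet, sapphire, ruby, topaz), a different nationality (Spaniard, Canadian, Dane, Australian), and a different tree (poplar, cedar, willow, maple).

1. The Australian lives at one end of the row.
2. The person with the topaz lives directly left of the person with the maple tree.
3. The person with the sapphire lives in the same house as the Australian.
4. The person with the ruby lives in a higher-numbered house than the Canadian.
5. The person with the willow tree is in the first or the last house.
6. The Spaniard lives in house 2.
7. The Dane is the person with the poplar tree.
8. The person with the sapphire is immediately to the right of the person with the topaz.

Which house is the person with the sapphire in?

4

By clue 6, the Spaniard is in house 2.
From clue 8, the person with the sapphire must be in house 4.
Clue 8 places the person with the topaz in house 3.
That leaves garnet as the gemstone for house 1.
The only gemstone still possible for house 2 is ruby.
The person with the maple tree is in house 4 (clue 2).
The Australian is in house 4 (clue 3).
By clue 4, the Canadian is in house 1.
So house 3 gets Dane for nationality.
That leaves cedar as the tree for house 2.
The only tree still possible for house 3 is poplar.
So house 1 gets willow for tree.
So: house 1 = garnet/Canadian/willow, house 2 = ruby/Spaniard/cedar, house 3 = topaz/Dane/poplar, house 4 = sapphire/Australian/maple.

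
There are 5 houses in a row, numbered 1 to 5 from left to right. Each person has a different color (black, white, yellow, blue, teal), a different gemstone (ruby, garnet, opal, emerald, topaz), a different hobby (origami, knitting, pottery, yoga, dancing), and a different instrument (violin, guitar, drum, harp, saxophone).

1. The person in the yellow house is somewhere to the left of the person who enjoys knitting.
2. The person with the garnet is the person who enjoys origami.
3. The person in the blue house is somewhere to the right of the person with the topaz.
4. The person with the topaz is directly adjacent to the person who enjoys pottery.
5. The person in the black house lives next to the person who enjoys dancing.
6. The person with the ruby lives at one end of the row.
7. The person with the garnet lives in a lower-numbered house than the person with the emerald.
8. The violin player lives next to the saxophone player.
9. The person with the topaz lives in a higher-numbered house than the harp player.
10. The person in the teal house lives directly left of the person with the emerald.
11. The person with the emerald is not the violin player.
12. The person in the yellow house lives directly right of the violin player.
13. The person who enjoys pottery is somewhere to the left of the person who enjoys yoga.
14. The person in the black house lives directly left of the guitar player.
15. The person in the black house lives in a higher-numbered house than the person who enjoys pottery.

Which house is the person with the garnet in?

1

The person with the ruby is narrowed to house 1 or 5; consider each.
Placing it in house 1 leads to a contradiction, so it's in house 5.
The person in the black house is narrowed to house 2 or 3 or 4; consider each.
Placing it in house 2 and house 4 leads to a contradiction, so it's in house 3.
Clue 14: the guitar player is in house 4.
House 5 instrument: only drum fits.
House 4 gemstone: only opal fits.
Clue 8: the saxophone player is in house 2.
The only gemstone still possible for house 1 is garnet.
That leaves violin as the instrument for house 3.
The person who enjoys origami is in house 1 (clue 2).
Clue 11 places the person with the emerald in house 2.
The person in the yellow house is in house 4 (clue 12).
The only color still possible for house 5 is blue.
House 3's gemstone must be topaz (nothing else left).
House 2's hobby must be pottery (nothing else left).
House 4 hobby: only dancing fits.
The only instrument still possible for house 1 is harp.
Clue 1 places the person who enjoys knitting in house 5.
The person in the teal house is in house 1 (clue 10).
The only color still possible for house 2 is white.
So house 3 gets yoga for hobby.
So: house 1 = teal/garnet/origami/harp, house 2 = white/emerald/pottery/saxophone, house 3 = black/topaz/yoga/violin, house 4 = yellow/opal/dancing/guitar, house 5 = blue/ruby/knitting/drum.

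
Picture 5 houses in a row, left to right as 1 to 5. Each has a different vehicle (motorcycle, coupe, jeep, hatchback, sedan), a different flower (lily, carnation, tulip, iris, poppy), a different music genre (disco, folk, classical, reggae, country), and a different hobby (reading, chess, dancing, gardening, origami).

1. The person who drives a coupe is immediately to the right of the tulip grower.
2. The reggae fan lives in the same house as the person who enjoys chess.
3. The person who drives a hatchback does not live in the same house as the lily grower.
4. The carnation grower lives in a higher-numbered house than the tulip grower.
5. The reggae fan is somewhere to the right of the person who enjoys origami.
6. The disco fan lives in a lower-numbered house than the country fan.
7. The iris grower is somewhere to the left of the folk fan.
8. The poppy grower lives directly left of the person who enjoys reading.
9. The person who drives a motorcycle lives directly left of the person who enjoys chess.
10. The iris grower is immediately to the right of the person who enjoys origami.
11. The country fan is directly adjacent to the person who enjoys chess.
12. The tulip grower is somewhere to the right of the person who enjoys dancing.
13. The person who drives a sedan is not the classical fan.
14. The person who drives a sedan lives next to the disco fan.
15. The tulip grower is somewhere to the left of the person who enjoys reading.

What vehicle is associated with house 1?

House 1 flower: only lily fits.
So house 5 gets carnation for flower.
The person who drives a coupe is narrowed to house 3 or 4 or 5; consider each.
Placing it in house 3 and house 5 leads to a contradiction, so it's in house 4.
Clue 1: the tulip grower is in house 3.
By clue 8, the poppy grower is in house 4.
The person who enjoys reading is in house 5 (clue 8).
House 2's flower must be iris (nothing else left).
Clue 10: the person who enjoys origami is in house 1.
So house 2 gets dancing for hobby.
The person who drives a motorcycle is narrowed to house 2 or 3; consider each.
Placing it in house 3 leads to a contradiction, so it's in house 2.
The person who enjoys chess is in house 3 (clue 9).
So house 4 gets gardening for hobby.
The reggae fan is in house 3 (clue 2).
Clue 14: the disco fan is in house 2.
The only music genre still possible for house 1 is classical.
So house 4 gets country for music genre.
House 5 music genre: only folk fits.
Clue 13: the person who drives a sedan is in house 3.
The only vehicle still possible for house 1 is jeep.
The only vehicle still possible for house 5 is hatchback.
So: house 1 = jeep/lily/classical/origami, house 2 = motorcycle/iris/disco/dancing, house 3 = sedan/tulip/reggae/chess, house 4 = coupe/poppy/country/gardening, house 5 = hatchback/carnation/folk/reading.

jeep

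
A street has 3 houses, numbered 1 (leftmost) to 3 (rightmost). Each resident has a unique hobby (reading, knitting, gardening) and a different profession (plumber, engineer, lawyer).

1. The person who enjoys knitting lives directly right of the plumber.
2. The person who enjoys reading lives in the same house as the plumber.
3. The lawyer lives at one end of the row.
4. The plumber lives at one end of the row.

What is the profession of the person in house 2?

engineer

The plumber is in house 1 (clue 4).
That leaves engineer as the profession for house 2.
The only profession still possible for house 3 is lawyer.
Clue 1 places the person who enjoys knitting in house 2.
Clue 2 places the person who enjoys reading in house 1.
That leaves gardening as the hobby for house 3.
So: house 1 = reading/plumber, house 2 = knitting/engineer, house 3 = gardening/lawyer.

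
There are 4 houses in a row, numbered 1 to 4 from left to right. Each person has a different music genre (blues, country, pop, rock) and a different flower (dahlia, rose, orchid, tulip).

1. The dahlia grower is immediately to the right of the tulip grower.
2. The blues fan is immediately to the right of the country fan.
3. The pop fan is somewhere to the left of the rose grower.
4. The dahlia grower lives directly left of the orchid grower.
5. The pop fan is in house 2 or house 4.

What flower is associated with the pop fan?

The pop fan is in house 2 (clue 5).
House 1's flower must be tulip (nothing else left).
Clue 1: the dahlia grower is in house 2.
Clue 2: the blues fan is in house 4.
From clue 2, the country fan must be in house 3.
The orchid grower is in house 3 (clue 4).
House 1 music genre: only rock fits.
So house 4 gets rose for flower.
So: house 1 = rock/tulip, house 2 = pop/dahlia, house 3 = country/orchid, house 4 = blues/rose.

dahlia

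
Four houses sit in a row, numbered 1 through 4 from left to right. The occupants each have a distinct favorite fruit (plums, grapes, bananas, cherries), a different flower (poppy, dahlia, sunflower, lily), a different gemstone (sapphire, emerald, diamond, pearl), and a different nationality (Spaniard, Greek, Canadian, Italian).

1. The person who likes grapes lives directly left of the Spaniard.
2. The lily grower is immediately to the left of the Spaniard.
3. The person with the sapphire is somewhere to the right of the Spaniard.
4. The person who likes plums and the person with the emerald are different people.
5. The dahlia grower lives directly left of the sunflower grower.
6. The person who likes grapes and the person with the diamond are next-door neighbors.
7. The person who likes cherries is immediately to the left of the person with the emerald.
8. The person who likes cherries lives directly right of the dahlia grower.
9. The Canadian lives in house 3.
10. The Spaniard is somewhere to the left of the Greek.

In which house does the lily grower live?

Clue 9 places the Canadian in house 3.
That leaves Italian as the nationality for house 1.
That leaves Spaniard as the nationality for house 2.
House 4's nationality must be Greek (nothing else left).
Clue 1: the person who likes grapes is in house 1.
Clue 2: the lily grower is in house 1.
From clue 6, the person with the diamond must be in house 2.
House 4's flower must be poppy (nothing else left).
So house 1 gets pearl for gemstone.
The sunflower grower is in house 3 (clue 5).
By clue 8, the person who likes cherries is in house 3.
So house 2 gets dahlia for flower.
The person with the emerald is in house 4 (clue 7).
So house 3 gets sapphire for gemstone.
From clue 4, the person who likes plums must be in house 2.
House 4's favorite fruit must be bananas (nothing else left).
So: house 1 = grapes/lily/pearl/Italian, house 2 = plums/dahlia/diamond/Spaniard, house 3 = cherries/sunflower/sapphire/Canadian, house 4 = bananas/poppy/emerald/Greek.

1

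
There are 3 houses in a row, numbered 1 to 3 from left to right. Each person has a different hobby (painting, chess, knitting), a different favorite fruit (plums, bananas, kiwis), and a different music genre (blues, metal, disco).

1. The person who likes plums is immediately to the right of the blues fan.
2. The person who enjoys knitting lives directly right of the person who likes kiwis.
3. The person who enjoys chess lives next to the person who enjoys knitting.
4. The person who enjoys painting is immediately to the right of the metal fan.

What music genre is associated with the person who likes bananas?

disco

House 1's hobby must be chess (nothing else left).
That leaves disco as the music genre for house 3.
Clue 3 places the person who enjoys knitting in house 2.
House 3's hobby must be painting (nothing else left).
Clue 2 places the person who likes kiwis in house 1.
From clue 4, the metal fan must be in house 2.
The only music genre still possible for house 1 is blues.
Clue 1: the person who likes plums is in house 2.
House 3 favorite fruit: only bananas fits.
So: house 1 = chess/kiwis/blues, house 2 = knitting/plums/metal, house 3 = painting/bananas/disco.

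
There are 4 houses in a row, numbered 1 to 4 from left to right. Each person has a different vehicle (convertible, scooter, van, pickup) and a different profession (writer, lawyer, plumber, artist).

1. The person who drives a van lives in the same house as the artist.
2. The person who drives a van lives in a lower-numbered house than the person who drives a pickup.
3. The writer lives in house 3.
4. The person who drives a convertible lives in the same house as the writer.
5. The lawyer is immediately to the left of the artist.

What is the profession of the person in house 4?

By clue 3, the writer is in house 3.
By clue 4, the person who drives a convertible is in house 3.
Clue 1 places the person who drives a van in house 2.
By clue 1, the artist is in house 2.
By clue 2, the person who drives a pickup is in house 4.
Clue 5: the lawyer is in house 1.
That leaves scooter as the vehicle for house 1.
That leaves plumber as the profession for house 4.
So: house 1 = scooter/lawyer, house 2 = van/artist, house 3 = convertible/writer, house 4 = pickup/plumber.

plumber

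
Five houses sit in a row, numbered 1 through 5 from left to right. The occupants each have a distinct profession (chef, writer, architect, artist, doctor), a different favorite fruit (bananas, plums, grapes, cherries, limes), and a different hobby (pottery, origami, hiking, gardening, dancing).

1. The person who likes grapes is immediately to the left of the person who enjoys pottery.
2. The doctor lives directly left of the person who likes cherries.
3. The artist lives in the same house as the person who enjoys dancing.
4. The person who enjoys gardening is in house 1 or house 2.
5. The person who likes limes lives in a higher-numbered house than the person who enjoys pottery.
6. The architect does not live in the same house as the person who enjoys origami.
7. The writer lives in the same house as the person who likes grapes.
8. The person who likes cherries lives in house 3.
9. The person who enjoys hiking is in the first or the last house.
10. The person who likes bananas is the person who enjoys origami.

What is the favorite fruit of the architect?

Clue 8: the person who likes cherries is in house 3.
Clue 2: the doctor is in house 2.
The person who likes grapes is in house 1 (clue 7).
That leaves writer as the profession for house 1.
By clue 1, the person who enjoys pottery is in house 2.
So house 1 gets gardening for hobby.
House 3 hobby: only dancing fits.
That leaves origami as the hobby for house 4.
House 5 hobby: only hiking fits.
From clue 3, the artist must be in house 3.
From clue 10, the person who likes bananas must be in house 4.
House 4 profession: only chef fits.
The only profession still possible for house 5 is architect.
That leaves plums as the favorite fruit for house 2.
That leaves limes as the favorite fruit for house 5.
So: house 1 = writer/grapes/gardening, house 2 = doctor/plums/pottery, house 3 = artist/cherries/dancing, house 4 = chef/bananas/origami, house 5 = architect/limes/hiking.

limes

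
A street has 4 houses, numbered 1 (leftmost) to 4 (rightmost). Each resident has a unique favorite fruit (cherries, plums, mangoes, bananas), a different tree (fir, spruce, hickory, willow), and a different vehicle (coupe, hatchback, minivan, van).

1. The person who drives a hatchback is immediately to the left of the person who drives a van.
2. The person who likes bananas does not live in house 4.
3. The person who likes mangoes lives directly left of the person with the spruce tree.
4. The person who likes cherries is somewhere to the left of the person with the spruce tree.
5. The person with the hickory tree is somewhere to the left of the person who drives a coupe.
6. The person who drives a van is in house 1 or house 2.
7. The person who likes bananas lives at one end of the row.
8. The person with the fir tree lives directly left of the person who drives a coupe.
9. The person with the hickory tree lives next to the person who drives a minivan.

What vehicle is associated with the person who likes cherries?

van

By clue 6, the person who drives a van is in house 2.
Clue 7 places the person who likes bananas in house 1.
That leaves plums as the favorite fruit for house 4.
Clue 1 places the person who drives a hatchback in house 1.
So house 1 gets willow for tree.
House 4 tree: only spruce fits.
Clue 3: the person who likes mangoes is in house 3.
House 2 favorite fruit: only cherries fits.
The person with the fir tree is narrowed to house 2 or 3; consider each.
Placing it in house 2 leads to a contradiction, so it's in house 3.
Clue 8 places the person who drives a coupe in house 4.
So house 2 gets hickory for tree.
That leaves minivan as the vehicle for house 3.
So: house 1 = bananas/willow/hatchback, house 2 = cherries/hickory/van, house 3 = mangoes/fir/minivan, house 4 = plums/spruce/coupe.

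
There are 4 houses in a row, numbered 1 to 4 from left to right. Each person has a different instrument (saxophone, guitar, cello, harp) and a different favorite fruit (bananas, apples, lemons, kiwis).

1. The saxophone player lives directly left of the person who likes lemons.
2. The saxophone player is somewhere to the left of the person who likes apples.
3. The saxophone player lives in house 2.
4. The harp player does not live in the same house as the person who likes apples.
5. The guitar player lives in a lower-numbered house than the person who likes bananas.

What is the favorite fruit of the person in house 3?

Clue 3: the saxophone player is in house 2.
That leaves kiwis as the favorite fruit for house 1.
Clue 1: the person who likes lemons is in house 3.
So house 2 gets bananas for favorite fruit.
So house 4 gets apples for favorite fruit.
Clue 5 places the guitar player in house 1.
House 3 instrument: only harp fits.
House 4 instrument: only cello fits.
So: house 1 = guitar/kiwis, house 2 = saxophone/bananas, house 3 = harp/lemons, house 4 = cello/apples.

lemons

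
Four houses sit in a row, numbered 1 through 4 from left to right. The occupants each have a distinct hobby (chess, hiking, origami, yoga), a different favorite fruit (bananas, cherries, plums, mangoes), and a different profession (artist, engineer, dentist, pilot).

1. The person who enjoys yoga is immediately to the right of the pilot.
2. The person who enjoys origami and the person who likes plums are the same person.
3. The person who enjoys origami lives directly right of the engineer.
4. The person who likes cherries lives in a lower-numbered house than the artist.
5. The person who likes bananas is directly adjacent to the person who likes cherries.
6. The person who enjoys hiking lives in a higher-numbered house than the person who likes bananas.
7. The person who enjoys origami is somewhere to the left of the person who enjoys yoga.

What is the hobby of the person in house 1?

That leaves chess as the hobby for house 1.
So house 4 gets mangoes for favorite fruit.
The person who enjoys origami is narrowed to house 2 or 3; consider each.
Placing it in house 2 leads to a contradiction, so it's in house 3.
Clue 2: the person who likes plums is in house 3.
The engineer is in house 2 (clue 3).
The person who enjoys yoga is in house 4 (clue 7).
House 2 hobby: only hiking fits.
So house 1 gets dentist for profession.
House 3's profession must be pilot (nothing else left).
So house 4 gets artist for profession.
From clue 6, the person who likes bananas must be in house 1.
House 2 favorite fruit: only cherries fits.
So: house 1 = chess/bananas/dentist, house 2 = hiking/cherries/engineer, house 3 = origami/plums/pilot, house 4 = yoga/mangoes/artist.

chess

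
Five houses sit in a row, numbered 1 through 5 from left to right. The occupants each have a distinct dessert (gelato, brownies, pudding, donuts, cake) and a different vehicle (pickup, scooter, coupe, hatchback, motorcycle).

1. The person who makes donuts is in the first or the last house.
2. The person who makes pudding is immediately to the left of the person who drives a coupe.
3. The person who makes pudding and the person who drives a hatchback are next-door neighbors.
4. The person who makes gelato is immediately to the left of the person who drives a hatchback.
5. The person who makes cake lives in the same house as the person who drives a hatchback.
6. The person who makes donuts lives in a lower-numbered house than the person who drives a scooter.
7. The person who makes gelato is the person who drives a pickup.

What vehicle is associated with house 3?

hatchback

From clue 6, the person who makes donuts must be in house 1.
That leaves motorcycle as the vehicle for house 1.
The person who makes cake is narrowed to house 3 or 4 or 5; consider each.
Placing it in house 4 and house 5 leads to a contradiction, so it's in house 3.
From clue 5, the person who drives a hatchback must be in house 3.
The only dessert still possible for house 5 is brownies.
From clue 2, the person who makes pudding must be in house 4.
Clue 2: the person who drives a coupe is in house 5.
By clue 4, the person who makes gelato is in house 2.
Clue 7: the person who drives a pickup is in house 2.
So house 4 gets scooter for vehicle.
So: house 1 = donuts/motorcycle, house 2 = gelato/pickup, house 3 = cake/hatchback, house 4 = pudding/scooter, house 5 = brownies/coupe.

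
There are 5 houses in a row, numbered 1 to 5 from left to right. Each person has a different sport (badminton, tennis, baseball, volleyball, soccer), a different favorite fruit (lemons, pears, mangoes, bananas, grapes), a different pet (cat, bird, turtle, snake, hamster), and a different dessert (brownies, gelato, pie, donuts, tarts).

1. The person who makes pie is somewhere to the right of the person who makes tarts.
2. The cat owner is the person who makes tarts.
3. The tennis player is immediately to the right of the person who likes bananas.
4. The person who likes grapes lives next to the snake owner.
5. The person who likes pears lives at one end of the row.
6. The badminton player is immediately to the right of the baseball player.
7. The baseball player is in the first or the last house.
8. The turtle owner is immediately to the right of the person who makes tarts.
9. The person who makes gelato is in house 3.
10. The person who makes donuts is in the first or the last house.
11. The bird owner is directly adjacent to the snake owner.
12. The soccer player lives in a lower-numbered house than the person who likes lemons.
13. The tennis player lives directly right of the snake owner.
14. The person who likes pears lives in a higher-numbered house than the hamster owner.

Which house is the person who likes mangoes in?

1

Clue 7: the baseball player is in house 1.
Clue 9: the person who makes gelato is in house 3.
The person who likes pears is in house 5 (clue 14).
From clue 6, the badminton player must be in house 2.
House 3's sport must be soccer (nothing else left).
From clue 12, the person who likes lemons must be in house 4.
The only favorite fruit still possible for house 3 is bananas.
Clue 3 places the tennis player in house 4.
From clue 4, the person who likes grapes must be in house 2.
Clue 4 places the snake owner in house 3.
House 5 sport: only volleyball fits.
The only favorite fruit still possible for house 1 is mangoes.
House 5's pet must be turtle (nothing else left).
Clue 8 places the person who makes tarts in house 4.
The person who makes pie is in house 5 (clue 1).
Clue 2: the cat owner is in house 4.
House 1 pet: only hamster fits.
House 2's pet must be bird (nothing else left).
House 1's dessert must be donuts (nothing else left).
House 2 dessert: only brownies fits.
So: house 1 = baseball/mangoes/hamster/donuts, house 2 = badminton/grapes/bird/brownies, house 3 = soccer/bananas/snake/gelato, house 4 = tennis/lemons/cat/tarts, house 5 = volleyball/pears/turtle/pie.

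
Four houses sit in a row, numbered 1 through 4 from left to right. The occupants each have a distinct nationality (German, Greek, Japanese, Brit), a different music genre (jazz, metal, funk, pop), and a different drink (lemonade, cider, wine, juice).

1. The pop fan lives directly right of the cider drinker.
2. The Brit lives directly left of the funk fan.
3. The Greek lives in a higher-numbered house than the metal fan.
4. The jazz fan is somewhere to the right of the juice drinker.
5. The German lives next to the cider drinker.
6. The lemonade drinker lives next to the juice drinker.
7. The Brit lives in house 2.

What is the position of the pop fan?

4

The Brit is in house 2 (clue 7).
House 1's music genre must be metal (nothing else left).
The funk fan is in house 3 (clue 2).
Clue 1: the pop fan is in house 4.
The cider drinker is in house 3 (clue 1).
Clue 5 places the German in house 4.
House 1 nationality: only Japanese fits.
That leaves Greek as the nationality for house 3.
House 2's music genre must be jazz (nothing else left).
The juice drinker is in house 1 (clue 4).
Clue 6: the lemonade drinker is in house 2.
That leaves wine as the drink for house 4.
So: house 1 = Japanese/metal/juice, house 2 = Brit/jazz/lemonade, house 3 = Greek/funk/cider, house 4 = German/pop/wine.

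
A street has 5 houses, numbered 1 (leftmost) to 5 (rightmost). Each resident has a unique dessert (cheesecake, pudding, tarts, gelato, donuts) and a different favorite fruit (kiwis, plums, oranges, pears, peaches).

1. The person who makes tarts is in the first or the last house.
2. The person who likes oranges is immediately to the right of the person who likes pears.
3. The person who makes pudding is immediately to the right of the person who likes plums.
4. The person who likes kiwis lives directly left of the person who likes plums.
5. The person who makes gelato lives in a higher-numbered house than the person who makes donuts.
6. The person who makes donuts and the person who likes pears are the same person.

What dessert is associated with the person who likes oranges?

gelato

The person who makes tarts is narrowed to house 1 or 5; consider each.
Placing it in house 5 leads to a contradiction, so it's in house 1.
The person who makes donuts is narrowed to house 2 or 3 or 4; consider each.
Placing it in house 2 and house 3 leads to a contradiction, so it's in house 4.
The person who makes gelato is in house 5 (clue 5).
The person who likes pears is in house 4 (clue 6).
So house 2 gets cheesecake for dessert.
So house 3 gets pudding for dessert.
Clue 2: the person who likes oranges is in house 5.
Clue 3: the person who likes plums is in house 2.
From clue 4, the person who likes kiwis must be in house 1.
So house 3 gets peaches for favorite fruit.
So: house 1 = tarts/kiwis, house 2 = cheesecake/plums, house 3 = pudding/peaches, house 4 = donuts/pears, house 5 = gelato/oranges.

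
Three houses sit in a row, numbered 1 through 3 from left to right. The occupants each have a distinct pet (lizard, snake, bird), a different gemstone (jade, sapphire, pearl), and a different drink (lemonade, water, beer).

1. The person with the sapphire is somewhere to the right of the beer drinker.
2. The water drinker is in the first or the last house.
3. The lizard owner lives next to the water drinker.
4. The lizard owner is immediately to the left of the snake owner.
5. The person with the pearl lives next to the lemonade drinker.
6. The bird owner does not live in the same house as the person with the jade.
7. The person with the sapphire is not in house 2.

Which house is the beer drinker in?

1

Clue 3: the lizard owner is in house 2.
Clue 4 places the snake owner in house 3.
Clue 7: the person with the sapphire is in house 3.
The only pet still possible for house 1 is bird.
Clue 6 places the person with the jade in house 2.
House 1 gemstone: only pearl fits.
Clue 5 places the lemonade drinker in house 2.
House 1 drink: only beer fits.
House 3 drink: only water fits.
So: house 1 = bird/pearl/beer, house 2 = lizard/jade/lemonade, house 3 = snake/sapphire/water.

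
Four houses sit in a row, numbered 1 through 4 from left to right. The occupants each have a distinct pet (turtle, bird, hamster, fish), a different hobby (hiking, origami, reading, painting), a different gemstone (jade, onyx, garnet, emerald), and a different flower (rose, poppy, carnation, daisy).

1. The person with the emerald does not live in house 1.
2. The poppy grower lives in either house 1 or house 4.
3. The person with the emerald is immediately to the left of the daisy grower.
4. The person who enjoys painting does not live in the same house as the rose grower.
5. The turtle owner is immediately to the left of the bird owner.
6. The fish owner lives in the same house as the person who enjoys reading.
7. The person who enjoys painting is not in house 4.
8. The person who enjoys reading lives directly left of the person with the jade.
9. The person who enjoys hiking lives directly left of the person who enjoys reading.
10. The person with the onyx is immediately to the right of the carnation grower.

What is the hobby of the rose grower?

House 4 hobby: only origami fits.
That leaves garnet as the gemstone for house 1.
The fish owner is narrowed to house 2 or 3; consider each.
Placing it in house 2 leads to a contradiction, so it's in house 3.
Clue 6: the person who enjoys reading is in house 3.
Clue 8 places the person with the jade in house 4.
Clue 9: the person who enjoys hiking is in house 2.
So house 1 gets painting for hobby.
The turtle owner is in house 1 (clue 5).
The bird owner is in house 2 (clue 5).
That leaves hamster as the pet for house 4.
The person with the emerald is narrowed to house 2 or 3; consider each.
Placing it in house 3 leads to a contradiction, so it's in house 2.
Clue 3 places the daisy grower in house 3.
House 3 gemstone: only onyx fits.
By clue 10, the carnation grower is in house 2.
That leaves poppy as the flower for house 1.
So house 4 gets rose for flower.
So: house 1 = turtle/painting/garnet/poppy, house 2 = bird/hiking/emerald/carnation, house 3 = fish/reading/onyx/daisy, house 4 = hamster/origami/jade/rose.

origami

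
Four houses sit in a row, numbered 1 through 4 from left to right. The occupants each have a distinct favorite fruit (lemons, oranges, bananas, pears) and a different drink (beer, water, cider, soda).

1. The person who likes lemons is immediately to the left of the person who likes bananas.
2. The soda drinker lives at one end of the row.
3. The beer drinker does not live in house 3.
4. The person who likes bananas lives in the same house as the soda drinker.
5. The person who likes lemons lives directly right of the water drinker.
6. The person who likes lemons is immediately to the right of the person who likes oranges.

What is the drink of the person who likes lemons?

By clue 4, the person who likes bananas is in house 4.
From clue 4, the soda drinker must be in house 4.
The only drink still possible for house 3 is cider.
The person who likes lemons is in house 3 (clue 1).
By clue 5, the water drinker is in house 2.
From clue 6, the person who likes oranges must be in house 2.
House 1 favorite fruit: only pears fits.
So house 1 gets beer for drink.
So: house 1 = pears/beer, house 2 = oranges/water, house 3 = lemons/cider, house 4 = bananas/soda.

cider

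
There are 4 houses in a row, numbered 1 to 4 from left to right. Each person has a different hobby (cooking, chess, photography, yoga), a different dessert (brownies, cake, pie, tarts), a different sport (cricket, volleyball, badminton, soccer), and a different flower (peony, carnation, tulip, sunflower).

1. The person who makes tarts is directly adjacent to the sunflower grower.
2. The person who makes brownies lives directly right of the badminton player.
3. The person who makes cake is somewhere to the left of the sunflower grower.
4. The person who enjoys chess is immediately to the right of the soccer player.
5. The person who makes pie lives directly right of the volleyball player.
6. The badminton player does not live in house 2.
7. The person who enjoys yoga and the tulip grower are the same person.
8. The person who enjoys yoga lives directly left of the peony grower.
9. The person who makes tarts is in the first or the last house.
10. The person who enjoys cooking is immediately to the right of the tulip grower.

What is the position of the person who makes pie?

House 4 sport: only cricket fits.
The only dessert still possible for house 3 is pie.
The volleyball player is in house 2 (clue 5).
The person who enjoys chess is narrowed to house 2 or 4; consider each.
Placing it in house 2 leads to a contradiction, so it's in house 4.
Clue 4: the soccer player is in house 3.
The only sport still possible for house 1 is badminton.
From clue 2, the person who makes brownies must be in house 2.
That leaves cake as the dessert for house 1.
House 4 dessert: only tarts fits.
From clue 1, the sunflower grower must be in house 3.
So house 4 gets carnation for flower.
By clue 8, the person who enjoys yoga is in house 1.
House 1 flower: only tulip fits.
So house 2 gets peony for flower.
By clue 10, the person who enjoys cooking is in house 2.
House 3's hobby must be photography (nothing else left).
So: house 1 = yoga/cake/badminton/tulip, house 2 = cooking/brownies/volleyball/peony, house 3 = photography/pie/soccer/sunflower, house 4 = chess/tarts/cricket/carnation.

3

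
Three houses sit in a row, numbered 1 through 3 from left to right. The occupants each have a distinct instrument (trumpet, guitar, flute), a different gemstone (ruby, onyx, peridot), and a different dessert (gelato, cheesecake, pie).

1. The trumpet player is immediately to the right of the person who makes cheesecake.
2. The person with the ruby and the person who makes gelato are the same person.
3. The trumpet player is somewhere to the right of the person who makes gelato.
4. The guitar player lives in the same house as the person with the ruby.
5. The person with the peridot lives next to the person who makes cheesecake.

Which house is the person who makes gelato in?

House 3 dessert: only pie fits.
The guitar player is narrowed to house 1 or 2; consider each.
Placing it in house 2 leads to a contradiction, so it's in house 1.
From clue 4, the person with the ruby must be in house 1.
By clue 2, the person who makes gelato is in house 1.
House 2 dessert: only cheesecake fits.
By clue 1, the trumpet player is in house 3.
From clue 5, the person with the peridot must be in house 3.
The only instrument still possible for house 2 is flute.
That leaves onyx as the gemstone for house 2.
So: house 1 = guitar/ruby/gelato, house 2 = flute/onyx/cheesecake, house 3 = trumpet/peridot/pie.

1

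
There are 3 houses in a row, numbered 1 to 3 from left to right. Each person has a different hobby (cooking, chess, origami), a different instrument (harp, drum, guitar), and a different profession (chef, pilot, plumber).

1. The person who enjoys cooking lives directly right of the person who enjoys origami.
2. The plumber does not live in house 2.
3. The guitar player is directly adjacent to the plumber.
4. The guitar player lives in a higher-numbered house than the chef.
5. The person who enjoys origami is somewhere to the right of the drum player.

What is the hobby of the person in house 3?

Clue 3 places the guitar player in house 2.
Clue 4: the chef is in house 1.
Clue 5: the person who enjoys origami is in house 2.
Clue 5: the drum player is in house 1.
That leaves chess as the hobby for house 1.
So house 3 gets cooking for hobby.
So house 3 gets harp for instrument.
House 2 profession: only pilot fits.
House 3's profession must be plumber (nothing else left).
So: house 1 = chess/drum/chef, house 2 = origami/guitar/pilot, house 3 = cooking/harp/plumber.

cooking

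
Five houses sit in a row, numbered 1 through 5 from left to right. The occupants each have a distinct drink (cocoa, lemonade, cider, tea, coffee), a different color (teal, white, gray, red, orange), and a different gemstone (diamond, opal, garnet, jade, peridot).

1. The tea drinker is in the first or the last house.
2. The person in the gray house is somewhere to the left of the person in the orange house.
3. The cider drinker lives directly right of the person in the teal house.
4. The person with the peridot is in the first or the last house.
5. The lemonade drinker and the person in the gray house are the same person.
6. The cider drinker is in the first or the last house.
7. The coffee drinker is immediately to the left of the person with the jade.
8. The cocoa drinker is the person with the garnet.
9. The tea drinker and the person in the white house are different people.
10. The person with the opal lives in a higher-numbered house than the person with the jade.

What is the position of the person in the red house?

1

Clue 6 places the cider drinker in house 5.
That leaves tea as the drink for house 1.
By clue 3, the person in the teal house is in house 4.
House 1's color must be red (nothing else left).
That leaves cocoa as the drink for house 4.
The person with the garnet is in house 4 (clue 8).
House 2 gemstone: only diamond fits.
House 3's gemstone must be jade (nothing else left).
Clue 7: the coffee drinker is in house 2.
House 3's drink must be lemonade (nothing else left).
The only gemstone still possible for house 1 is peridot.
The only gemstone still possible for house 5 is opal.
Clue 5: the person in the gray house is in house 3.
That leaves white as the color for house 2.
The only color still possible for house 5 is orange.
So: house 1 = tea/red/peridot, house 2 = coffee/white/diamond, house 3 = lemonade/gray/jade, house 4 = cocoa/teal/garnet, house 5 = cider/orange/opal.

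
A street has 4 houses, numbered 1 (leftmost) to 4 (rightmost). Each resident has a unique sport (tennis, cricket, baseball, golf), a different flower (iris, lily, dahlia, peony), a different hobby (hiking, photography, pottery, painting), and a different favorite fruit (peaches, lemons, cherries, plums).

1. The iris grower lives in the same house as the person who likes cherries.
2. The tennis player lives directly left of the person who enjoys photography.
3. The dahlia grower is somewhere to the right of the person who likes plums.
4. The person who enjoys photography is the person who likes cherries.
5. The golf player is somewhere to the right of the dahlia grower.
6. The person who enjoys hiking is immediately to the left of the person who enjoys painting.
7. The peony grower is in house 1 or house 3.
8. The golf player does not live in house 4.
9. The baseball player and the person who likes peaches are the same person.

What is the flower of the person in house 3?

From clue 8, the golf player must be in house 3.
From clue 5, the dahlia grower must be in house 2.
From clue 1, the iris grower must be in house 3.
Clue 1: the person who likes cherries is in house 3.
From clue 3, the person who likes plums must be in house 1.
The person who enjoys photography is in house 3 (clue 4).
That leaves peony as the flower for house 1.
So house 4 gets lily for flower.
Clue 2 places the tennis player in house 2.
The person who enjoys hiking is in house 1 (clue 6).
By clue 6, the person who enjoys painting is in house 2.
That leaves cricket as the sport for house 1.
That leaves baseball as the sport for house 4.
House 4 hobby: only pottery fits.
The person who likes peaches is in house 4 (clue 9).
The only favorite fruit still possible for house 2 is lemons.
So: house 1 = cricket/peony/hiking/plums, house 2 = tennis/dahlia/painting/lemons, house 3 = golf/iris/photography/cherries, house 4 = baseball/lily/pottery/peaches.

iris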